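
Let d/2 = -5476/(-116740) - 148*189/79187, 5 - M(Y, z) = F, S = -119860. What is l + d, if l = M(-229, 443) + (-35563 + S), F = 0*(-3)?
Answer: -359183696481344/2311072595 ≈ -1.5542e+5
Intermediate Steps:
F = 0
M(Y, z) = 5 (M(Y, z) = 5 - 1*0 = 5 + 0 = 5)
d = -1415911634/2311072595 (d = 2*(-5476/(-116740) - 148*189/79187) = 2*(-5476*(-1/116740) - 27972*1/79187) = 2*(1369/29185 - 27972/79187) = 2*(-707955817/2311072595) = -1415911634/2311072595 ≈ -0.61266)
l = -155418 (l = 5 + (-35563 - 119860) = 5 - 155423 = -155418)
l + d = -155418 - 1415911634/2311072595 = -359183696481344/2311072595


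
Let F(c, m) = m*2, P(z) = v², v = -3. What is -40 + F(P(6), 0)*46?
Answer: -40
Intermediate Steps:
P(z) = 9 (P(z) = (-3)² = 9)
F(c, m) = 2*m
-40 + F(P(6), 0)*46 = -40 + (2*0)*46 = -40 + 0*46 = -40 + 0 = -40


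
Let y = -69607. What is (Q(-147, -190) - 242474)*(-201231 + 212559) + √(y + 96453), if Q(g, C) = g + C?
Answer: -2750563008 + √26846 ≈ -2.7506e+9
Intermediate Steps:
Q(g, C) = C + g
(Q(-147, -190) - 242474)*(-201231 + 212559) + √(y + 96453) = ((-190 - 147) - 242474)*(-201231 + 212559) + √(-69607 + 96453) = (-337 - 242474)*11328 + √26846 = -242811*11328 + √26846 = -2750563008 + √26846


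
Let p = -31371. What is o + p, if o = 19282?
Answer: -12089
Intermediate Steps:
o + p = 19282 - 31371 = -12089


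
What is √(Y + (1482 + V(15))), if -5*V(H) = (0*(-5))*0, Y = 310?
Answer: 16*√7 ≈ 42.332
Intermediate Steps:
V(H) = 0 (V(H) = -0*(-5)*0/5 = -0*0 = -⅕*0 = 0)
√(Y + (1482 + V(15))) = √(310 + (1482 + 0)) = √(310 + 1482) = √1792 = 16*√7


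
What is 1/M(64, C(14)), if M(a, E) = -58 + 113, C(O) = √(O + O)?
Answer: 1/55 ≈ 0.018182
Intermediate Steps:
C(O) = √2*√O (C(O) = √(2*O) = √2*√O)
M(a, E) = 55
1/M(64, C(14)) = 1/55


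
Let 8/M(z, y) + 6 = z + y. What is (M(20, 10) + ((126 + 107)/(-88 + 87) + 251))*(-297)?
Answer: -5445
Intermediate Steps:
M(z, y) = 8/(-6 + y + z) (M(z, y) = 8/(-6 + (z + y)) = 8/(-6 + (y + z)) = 8/(-6 + y + z))
(M(20, 10) + ((126 + 107)/(-88 + 87) + 251))*(-297) = (8/(-6 + 10 + 20) + ((126 + 107)/(-88 + 87) + 251))*(-297) = (8/24 + (233/(-1) + 251))*(-297) = (8*(1/24) + (233*(-1) + 251))*(-297) = (⅓ + (-233 + 251))*(-297) = (⅓ + 18)*(-297) = (55/3)*(-297) = -5445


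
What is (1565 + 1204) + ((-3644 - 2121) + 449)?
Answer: -2547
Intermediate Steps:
(1565 + 1204) + ((-3644 - 2121) + 449) = 2769 + (-5765 + 449) = 2769 - 5316 = -2547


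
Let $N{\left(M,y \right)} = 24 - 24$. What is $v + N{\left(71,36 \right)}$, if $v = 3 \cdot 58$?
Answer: $174$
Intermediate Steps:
$N{\left(M,y \right)} = 0$
$v = 174$
$v + N{\left(71,36 \right)} = 174 + 0 = 174$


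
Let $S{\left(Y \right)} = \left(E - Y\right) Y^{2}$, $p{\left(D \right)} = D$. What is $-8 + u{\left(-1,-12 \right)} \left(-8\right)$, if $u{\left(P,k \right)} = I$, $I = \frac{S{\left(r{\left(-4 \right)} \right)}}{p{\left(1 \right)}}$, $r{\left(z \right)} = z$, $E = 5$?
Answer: $-1160$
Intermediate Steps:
$S{\left(Y \right)} = Y^{2} \left(5 - Y\right)$ ($S{\left(Y \right)} = \left(5 - Y\right) Y^{2} = Y^{2} \left(5 - Y\right)$)
$I = 144$ ($I = \frac{\left(-4\right)^{2} \left(5 - -4\right)}{1} = 16 \left(5 + 4\right) 1 = 16 \cdot 9 \cdot 1 = 144 \cdot 1 = 144$)
$u{\left(P,k \right)} = 144$
$-8 + u{\left(-1,-12 \right)} \left(-8\right) = -8 + 144 \left(-8\right) = -8 - 1152 = -1160$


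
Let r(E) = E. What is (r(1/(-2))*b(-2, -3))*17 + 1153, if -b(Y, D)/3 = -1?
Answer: 2255/2 ≈ 1127.5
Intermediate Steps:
b(Y, D) = 3 (b(Y, D) = -3*(-1) = 3)
(r(1/(-2))*b(-2, -3))*17 + 1153 = (3/(-2))*17 + 1153 = -1/2*3*17 + 1153 = -3/2*17 + 1153 = -51/2 + 1153 = 2255/2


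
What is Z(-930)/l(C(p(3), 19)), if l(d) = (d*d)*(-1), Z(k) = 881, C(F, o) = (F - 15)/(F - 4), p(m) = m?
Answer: -881/144 ≈ -6.1181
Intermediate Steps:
C(F, o) = (-15 + F)/(-4 + F)
l(d) = -d**2 (l(d) = d**2*(-1) = -d**2)
Z(-930)/l(C(p(3), 19)) = 881/((-((-15 + 3)/(-4 + 3))**2)) = 881/((-(-12/(-1))**2)) = 881/((-(-1*(-12))**2)) = 881/((-1*12**2)) = 881/((-1*144)) = 881/(-144) = 881*(-1/144) = -881/144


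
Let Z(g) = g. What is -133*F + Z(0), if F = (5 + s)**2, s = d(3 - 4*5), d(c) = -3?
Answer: -532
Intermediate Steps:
s = -3
F = 4 (F = (5 - 3)**2 = 2**2 = 4)
-133*F + Z(0) = -133*4 + 0 = -532 + 0 = -532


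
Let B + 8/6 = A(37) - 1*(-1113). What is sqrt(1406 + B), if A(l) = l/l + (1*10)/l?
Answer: sqrt(31035822)/111 ≈ 50.189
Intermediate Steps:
A(l) = 1 + 10/l
B = 123536/111 (B = -4/3 + ((10 + 37)/37 - 1*(-1113)) = -4/3 + ((1/37)*47 + 1113) = -4/3 + (47/37 + 1113) = -4/3 + 41228/37 = 123536/111 ≈ 1112.9)
sqrt(1406 + B) = sqrt(1406 + 123536/111) = sqrt(279602/111) = sqrt(31035822)/111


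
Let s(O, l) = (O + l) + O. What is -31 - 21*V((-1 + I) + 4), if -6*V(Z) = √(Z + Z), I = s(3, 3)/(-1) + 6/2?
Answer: -31 + 7*I*√6/2 ≈ -31.0 + 8.5732*I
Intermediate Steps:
s(O, l) = l + 2*O
I = -6 (I = (3 + 2*3)/(-1) + 6/2 = (3 + 6)*(-1) + 6*(½) = 9*(-1) + 3 = -9 + 3 = -6)
V(Z) = -√2*√Z/6 (V(Z) = -√(Z + Z)/6 = -√2*√Z/6)
-31 - 21*V((-1 + I) + 4) = -31 - (-7)*√2*√((-1 - 6) + 4)/2 = -31 - (-7)*√2*√(-7 + 4)/2 = -31 - (-7)*√2*√(-3)/2 = -31 - (-7)*√2*I*√3/2 = -31 - (-7)*I*√6/2 = -31 + 7*I*√6/2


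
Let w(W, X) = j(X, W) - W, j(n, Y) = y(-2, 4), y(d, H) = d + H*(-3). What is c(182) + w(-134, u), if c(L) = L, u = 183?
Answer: 302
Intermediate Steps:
y(d, H) = d - 3*H
j(n, Y) = -14 (j(n, Y) = -2 - 3*4 = -2 - 12 = -14)
w(W, X) = -14 - W
c(182) + w(-134, u) = 182 + (-14 - 1*(-134)) = 182 + (-14 + 134) = 182 + 120 = 302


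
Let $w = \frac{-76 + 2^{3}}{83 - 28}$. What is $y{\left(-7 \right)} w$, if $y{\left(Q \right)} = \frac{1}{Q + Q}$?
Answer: $\frac{34}{385} \approx 0.088312$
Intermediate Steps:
$w = - \frac{68}{55}$ ($w = \frac{-76 + 8}{55} = \left(-68\right) \frac{1}{55} = - \frac{68}{55} \approx -1.2364$)
$y{\left(Q \right)} = \frac{1}{2 Q}$
$y{\left(-7 \right)} w = \frac{1}{2 \left(-7\right)} \left(- \frac{68}{55}\right) = \frac{1}{2} \left(- \frac{1}{7}\right) \left(- \frac{68}{55}\right) = \left(- \frac{1}{14}\right) \left(- \frac{68}{55}\right) = \frac{34}{385}$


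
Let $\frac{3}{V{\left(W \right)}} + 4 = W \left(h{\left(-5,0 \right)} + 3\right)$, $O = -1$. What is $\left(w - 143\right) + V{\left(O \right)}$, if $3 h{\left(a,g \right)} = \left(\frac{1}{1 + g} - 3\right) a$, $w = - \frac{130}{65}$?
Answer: $- \frac{4504}{31} \approx -145.29$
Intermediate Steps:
$w = -2$ ($w = \left(-130\right) \frac{1}{65} = -2$)
$h{\left(a,g \right)} = \frac{a \left(-3 + \frac{1}{1 + g}\right)}{3}$ ($h{\left(a,g \right)} = \frac{\left(\frac{1}{1 + g} - 3\right) a}{3} = \frac{\left(-3 + \frac{1}{1 + g}\right) a}{3} = \frac{a \left(-3 + \frac{1}{1 + g}\right)}{3}$)
$V{\left(W \right)} = \frac{3}{-4 + \frac{19 W}{3}}$ ($V{\left(W \right)} = \frac{3}{-4 + W \left(\left(-1\right) \left(-5\right) \frac{1}{3 + 3 \cdot 0} \left(2 + 3 \cdot 0\right) + 3\right)} = \frac{3}{-4 + W \left(\left(-1\right) \left(-5\right) \frac{1}{3 + 0} \left(2 + 0\right) + 3\right)} = \frac{3}{-4 + W \left(\left(-1\right) \left(-5\right) \frac{1}{3} \cdot 2 + 3\right)} = \frac{3}{-4 + W \left(\frac{10}{3} + 3\right)} = \frac{3}{-4 + W \frac{19}{3}} = \frac{3}{-4 + \frac{19 W}{3}}$)
$\left(w - 143\right) + V{\left(O \right)} = \left(-2 - 143\right) + \frac{9}{-12 + 19 \left(-1\right)} = -145 + \frac{9}{-12 - 19} = -145 + \frac{9}{-31} = -145 + 9 \left(- \frac{1}{31}\right) = -145 - \frac{9}{31} = - \frac{4504}{31}$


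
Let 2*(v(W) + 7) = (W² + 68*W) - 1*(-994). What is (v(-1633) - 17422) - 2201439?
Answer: -1881097/2 ≈ -9.4055e+5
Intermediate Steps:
v(W) = 490 + W²/2 + 34*W (v(W) = -7 + ((W² + 68*W) - 1*(-994))/2 = -7 + ((W² + 68*W) + 994)/2 = -7 + (994 + W² + 68*W)/2 = -7 + (497 + W²/2 + 34*W) = 490 + W²/2 + 34*W)
(v(-1633) - 17422) - 2201439 = ((490 + (½)*(-1633)² + 34*(-1633)) - 17422) - 2201439 = ((490 + (½)*2666689 - 55522) - 17422) - 2201439 = ((490 + 2666689/2 - 55522) - 17422) - 2201439 = (2556625/2 - 17422) - 2201439 = 2521781/2 - 2201439 = -1881097/2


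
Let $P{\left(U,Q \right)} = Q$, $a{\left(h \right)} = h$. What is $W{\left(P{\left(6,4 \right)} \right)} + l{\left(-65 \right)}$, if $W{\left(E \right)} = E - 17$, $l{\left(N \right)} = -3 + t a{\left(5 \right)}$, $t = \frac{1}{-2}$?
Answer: $- \frac{37}{2} \approx -18.5$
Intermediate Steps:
$t = - \frac{1}{2} \approx -0.5$
$l{\left(N \right)} = - \frac{11}{2}$ ($l{\left(N \right)} = -3 - \frac{5}{2} = - \frac{11}{2}$)
$W{\left(E \right)} = -17 + E$
$W{\left(P{\left(6,4 \right)} \right)} + l{\left(-65 \right)} = \left(-17 + 4\right) - \frac{11}{2} = -13 - \frac{11}{2} = - \frac{37}{2}$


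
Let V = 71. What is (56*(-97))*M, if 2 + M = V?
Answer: -374808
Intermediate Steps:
M = 69 (M = -2 + 71 = 69)
(56*(-97))*M = (56*(-97))*69 = -5432*69 = -374808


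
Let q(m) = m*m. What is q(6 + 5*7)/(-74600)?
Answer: -1681/74600 ≈ -0.022534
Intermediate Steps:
q(m) = m²
q(6 + 5*7)/(-74600) = (6 + 5*7)²/(-74600) = (6 + 35)²*(-1/74600) = 41²*(-1/74600) = 1681*(-1/74600) = -1681/74600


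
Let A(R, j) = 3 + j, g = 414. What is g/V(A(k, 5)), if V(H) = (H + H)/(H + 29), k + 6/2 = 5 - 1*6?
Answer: 7659/8 ≈ 957.38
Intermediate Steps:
k = -4 (k = -3 + (5 - 1*6) = -3 + (5 - 6) = -3 - 1 = -4)
V(H) = 2*H/(29 + H) (V(H) = (2*H)/(29 + H) = 2*H/(29 + H))
g/V(A(k, 5)) = 414/((2*(3 + 5)/(29 + (3 + 5)))) = 414/((2*8/(29 + 8))) = 414/((2*8/37)) = 414/((2*8*(1/37))) = 414/(16/37) = 414*(37/16) = 7659/8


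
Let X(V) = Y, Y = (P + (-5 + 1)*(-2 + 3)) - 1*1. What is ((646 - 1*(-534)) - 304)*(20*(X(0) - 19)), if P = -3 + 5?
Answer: -385440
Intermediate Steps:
P = 2
Y = -3 (Y = (2 + (-5 + 1)*(-2 + 3)) - 1*1 = (2 - 4*1) - 1 = (2 - 4) - 1 = -2 - 1 = -3)
X(V) = -3
((646 - 1*(-534)) - 304)*(20*(X(0) - 19)) = ((646 - 1*(-534)) - 304)*(20*(-3 - 19)) = ((646 + 534) - 304)*(20*(-22)) = (1180 - 304)*(-440) = 876*(-440) = -385440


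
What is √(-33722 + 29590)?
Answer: 2*I*√1033 ≈ 64.281*I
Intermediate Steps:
√(-33722 + 29590) = √(-4132) = 2*I*√1033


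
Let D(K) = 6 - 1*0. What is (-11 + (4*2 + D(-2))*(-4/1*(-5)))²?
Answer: 72361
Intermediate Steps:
D(K) = 6 (D(K) = 6 + 0 = 6)
(-11 + (4*2 + D(-2))*(-4/1*(-5)))² = (-11 + (4*2 + 6)*(-4/1*(-5)))² = (-11 + (8 + 6)*(-4*1*(-5)))² = (-11 + 14*(-4*(-5)))² = (-11 + 14*20)² = (-11 + 280)² = 269² = 72361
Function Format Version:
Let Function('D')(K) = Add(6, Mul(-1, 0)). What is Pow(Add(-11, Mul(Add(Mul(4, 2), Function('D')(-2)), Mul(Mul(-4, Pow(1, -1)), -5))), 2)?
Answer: 72361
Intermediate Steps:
Function('D')(K) = 6 (Function('D')(K) = Add(6, 0) = 6)
Pow(Add(-11, Mul(Add(Mul(4, 2), Function('D')(-2)), Mul(Mul(-4, Pow(1, -1)), -5))), 2) = Pow(Add(-11, Mul(Add(Mul(4, 2), 6), Mul(Mul(-4, Pow(1, -1)), -5))), 2) = Pow(Add(-11, Mul(Add(8, 6), Mul(Mul(-4, 1), -5))), 2) = Pow(Add(-11, Mul(14, Mul(-4, -5))), 2) = Pow(Add(-11, Mul(14, 20)), 2) = Pow(Add(-11, 280), 2) = Pow(269, 2) = 72361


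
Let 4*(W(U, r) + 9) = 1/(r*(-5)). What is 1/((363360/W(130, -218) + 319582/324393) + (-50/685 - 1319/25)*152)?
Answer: -43596334974975/2110236647742091862 ≈ -2.0659e-5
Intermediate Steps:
W(U, r) = -9 - 1/(20*r) (W(U, r) = -9 + 1/(4*((r*(-5)))) = -9 + 1/(4*((-5*r))) = -9 + (-1/(5*r))/4 = -9 - 1/(20*r))
1/((363360/W(130, -218) + 319582/324393) + (-50/685 - 1319/25)*152) = 1/((363360/(-9 - 1/20/(-218)) + 319582/324393) + (-50/685 - 1319/25)*152) = 1/((363360/(-9 - 1/20*(-1/218)) + 319582*(1/324393)) + (-50*1/685 - 1319*1/25)*152) = 1/((363360/(-9 + 1/4360) + 319582/324393) + (-10/137 - 1319/25)*152) = 1/((363360/(-39239/4360) + 319582/324393) - 180953/3425*152) = 1/((363360*(-4360/39239) + 319582/324393) - 27504856/3425) = 1/((-1584249600/39239 + 319582/324393) - 27504856/3425) = 1/(-513906940414702/12728856927 - 27504856/3425) = 1/(-2110236647742091862/43596334974975) = -43596334974975/2110236647742091862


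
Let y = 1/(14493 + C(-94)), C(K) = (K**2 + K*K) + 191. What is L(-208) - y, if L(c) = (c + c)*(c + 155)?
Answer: 713385087/32356 ≈ 22048.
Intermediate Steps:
C(K) = 191 + 2*K**2 (C(K) = (K**2 + K**2) + 191 = 2*K**2 + 191 = 191 + 2*K**2)
y = 1/32356 (y = 1/(14493 + (191 + 2*(-94)**2)) = 1/(14493 + (191 + 2*8836)) = 1/(14493 + (191 + 17672)) = 1/(14493 + 17863) = 1/32356 ≈ 3.0906e-5)
L(c) = 2*c*(155 + c) (L(c) = (2*c)*(155 + c) = 2*c*(155 + c))
L(-208) - y = 2*(-208)*(155 - 208) - 1*1/32356 = 2*(-208)*(-53) - 1/32356 = 22048 - 1/32356 = 713385087/32356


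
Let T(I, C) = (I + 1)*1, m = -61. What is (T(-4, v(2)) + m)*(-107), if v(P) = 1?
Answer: 6848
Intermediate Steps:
T(I, C) = 1 + I (T(I, C) = (1 + I)*1 = 1 + I)
(T(-4, v(2)) + m)*(-107) = ((1 - 4) - 61)*(-107) = (-3 - 61)*(-107) = -64*(-107) = 6848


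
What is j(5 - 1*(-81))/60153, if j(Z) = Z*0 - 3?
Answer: -1/20051 ≈ -4.9873e-5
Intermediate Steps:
j(Z) = -3 (j(Z) = 0 - 3 = -3)
j(5 - 1*(-81))/60153 = -3/60153 = -3*1/60153 = -1/20051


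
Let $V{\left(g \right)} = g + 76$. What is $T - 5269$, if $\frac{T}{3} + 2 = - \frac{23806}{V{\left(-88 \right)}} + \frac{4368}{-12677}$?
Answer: $\frac{2446539}{3622} \approx 675.47$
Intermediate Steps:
$V{\left(g \right)} = 76 + g$
$T = \frac{21530857}{3622}$ ($T = -6 + 3 \left(- \frac{23806}{76 - 88} + \frac{4368}{-12677}\right) = -6 + 3 \left(- \frac{23806}{-12} + 4368 \left(- \frac{1}{12677}\right)\right) = -6 + 3 \left(\left(-23806\right) \left(- \frac{1}{12}\right) - \frac{624}{1811}\right) = -6 + 3 \left(\frac{11903}{6} - \frac{624}{1811}\right) = -6 + 3 \cdot \frac{21552589}{10866} = -6 + \frac{21552589}{3622} = \frac{21530857}{3622} \approx 5944.5$)
$T - 5269 = \frac{21530857}{3622} - 5269 = \frac{2446539}{3622}$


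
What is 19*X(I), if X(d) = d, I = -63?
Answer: -1197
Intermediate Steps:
19*X(I) = 19*(-63) = -1197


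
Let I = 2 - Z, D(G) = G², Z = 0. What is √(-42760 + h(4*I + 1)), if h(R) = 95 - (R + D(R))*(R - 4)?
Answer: I*√43115 ≈ 207.64*I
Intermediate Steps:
I = 2 (I = 2 - 1*0 = 2 + 0 = 2)
h(R) = 95 - (-4 + R)*(R + R²) (h(R) = 95 - (R + R²)*(R - 4) = 95 - (R + R²)*(-4 + R) = 95 - (-4 + R)*(R + R²))
√(-42760 + h(4*I + 1)) = √(-42760 + (95 - (4*2 + 1)³ + 3*(4*2 + 1)² + 4*(4*2 + 1))) = √(-42760 + (95 - (8 + 1)³ + 3*(8 + 1)² + 4*(8 + 1))) = √(-42760 + (95 - 1*9³ + 3*9² + 4*9)) = √(-42760 + (95 - 1*729 + 3*81 + 36)) = √(-42760 + (95 - 729 + 243 + 36)) = √(-42760 - 355) = √(-43115) = I*√43115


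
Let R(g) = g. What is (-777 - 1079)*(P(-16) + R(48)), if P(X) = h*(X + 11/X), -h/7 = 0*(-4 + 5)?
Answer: -89088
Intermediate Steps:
h = 0 (h = -0*(-4 + 5) = -0 = -7*0 = 0)
P(X) = 0 (P(X) = 0*(X + 11/X) = 0)
(-777 - 1079)*(P(-16) + R(48)) = (-777 - 1079)*(0 + 48) = -1856*48 = -89088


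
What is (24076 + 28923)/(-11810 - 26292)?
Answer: -52999/38102 ≈ -1.3910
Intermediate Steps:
(24076 + 28923)/(-11810 - 26292) = 52999/(-38102) = 52999*(-1/38102) = -52999/38102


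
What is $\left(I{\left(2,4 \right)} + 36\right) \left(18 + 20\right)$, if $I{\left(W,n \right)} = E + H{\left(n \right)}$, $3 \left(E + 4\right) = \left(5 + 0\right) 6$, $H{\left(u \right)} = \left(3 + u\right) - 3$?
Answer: $1748$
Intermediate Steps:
$H{\left(u \right)} = u$
$E = 6$ ($E = -4 + \frac{\left(5 + 0\right) 6}{3} = -4 + \frac{5 \cdot 6}{3} = -4 + \frac{1}{3} \cdot 30 = -4 + 10 = 6$)
$I{\left(W,n \right)} = 6 + n$
$\left(I{\left(2,4 \right)} + 36\right) \left(18 + 20\right) = \left(\left(6 + 4\right) + 36\right) \left(18 + 20\right) = \left(10 + 36\right) 38 = 46 \cdot 38 = 1748$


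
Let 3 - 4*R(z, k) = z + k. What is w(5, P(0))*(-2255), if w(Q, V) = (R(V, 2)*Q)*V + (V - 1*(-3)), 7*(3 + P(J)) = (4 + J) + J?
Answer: 1086910/49 ≈ 22182.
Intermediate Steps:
P(J) = -17/7 + 2*J/7 (P(J) = -3 + ((4 + J) + J)/7 = -3 + (4 + 2*J)/7 = -3 + (4/7 + 2*J/7) = -17/7 + 2*J/7)
R(z, k) = ¾ - k/4 - z/4 (R(z, k) = ¾ - (z + k)/4 = ¾ - (k + z)/4 = ¾ + (-k/4 - z/4) = ¾ - k/4 - z/4)
w(Q, V) = 3 + V + Q*V*(¼ - V/4) (w(Q, V) = ((¾ - ¼*2 - V/4)*Q)*V + (V - 1*(-3)) = ((¾ - ½ - V/4)*Q)*V + (V + 3) = ((¼ - V/4)*Q)*V + (3 + V) = (Q*(¼ - V/4))*V + (3 + V) = Q*V*(¼ - V/4) + (3 + V) = 3 + V + Q*V*(¼ - V/4))
w(5, P(0))*(-2255) = (3 + (-17/7 + (2/7)*0) - ¼*5*(-17/7 + (2/7)*0)*(-1 + (-17/7 + (2/7)*0)))*(-2255) = (3 + (-17/7 + 0) - ¼*5*(-17/7 + 0)*(-1 + (-17/7 + 0)))*(-2255) = (3 - 17/7 - ¼*5*(-17/7)*(-1 - 17/7))*(-2255) = (3 - 17/7 - ¼*5*(-17/7)*(-24/7))*(-2255) = (3 - 17/7 - 510/49)*(-2255) = -482/49*(-2255) = 1086910/49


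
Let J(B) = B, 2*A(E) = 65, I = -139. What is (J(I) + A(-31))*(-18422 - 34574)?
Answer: 5644074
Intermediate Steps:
A(E) = 65/2 (A(E) = (½)*65 = 65/2)
(J(I) + A(-31))*(-18422 - 34574) = (-139 + 65/2)*(-18422 - 34574) = -213/2*(-52996) = 5644074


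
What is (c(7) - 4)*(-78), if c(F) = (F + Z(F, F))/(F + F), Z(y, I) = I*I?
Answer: 0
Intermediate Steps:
Z(y, I) = I**2
c(F) = (F + F**2)/(2*F) (c(F) = (F + F**2)/(F + F) = (F + F**2)/((2*F)) = (F + F**2)*(1/(2*F)) = (F + F**2)/(2*F))
(c(7) - 4)*(-78) = ((1/2 + (1/2)*7) - 4)*(-78) = ((1/2 + 7/2) - 4)*(-78) = (4 - 4)*(-78) = 0*(-78) = 0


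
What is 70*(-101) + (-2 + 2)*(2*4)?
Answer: -7070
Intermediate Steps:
70*(-101) + (-2 + 2)*(2*4) = -7070 + 0*8 = -7070 + 0 = -7070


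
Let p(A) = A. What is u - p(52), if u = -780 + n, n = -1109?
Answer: -1941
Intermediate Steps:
u = -1889 (u = -780 - 1109 = -1889)
u - p(52) = -1889 - 1*52 = -1889 - 52 = -1941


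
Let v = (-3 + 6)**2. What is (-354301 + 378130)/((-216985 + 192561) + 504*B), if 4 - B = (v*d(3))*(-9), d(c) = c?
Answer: 23829/100064 ≈ 0.23814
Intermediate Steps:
v = 9 (v = 3**2 = 9)
B = 247 (B = 4 - 9*3*(-9) = 4 - 27*(-9) = 4 - 1*(-243) = 4 + 243 = 247)
(-354301 + 378130)/((-216985 + 192561) + 504*B) = (-354301 + 378130)/((-216985 + 192561) + 504*247) = 23829/(-24424 + 124488) = 23829/100064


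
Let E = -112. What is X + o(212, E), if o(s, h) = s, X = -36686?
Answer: -36474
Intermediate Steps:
X + o(212, E) = -36686 + 212 = -36474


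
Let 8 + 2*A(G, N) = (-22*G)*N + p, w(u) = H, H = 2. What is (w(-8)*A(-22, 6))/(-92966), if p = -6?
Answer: -1445/46483 ≈ -0.031087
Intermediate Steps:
w(u) = 2
A(G, N) = -7 - 11*G*N (A(G, N) = -4 + ((-22*G)*N - 6)/2 = -4 + (-22*G*N - 6)/2 = -4 + (-6 - 22*G*N)/2 = -4 + (-3 - 11*G*N) = -7 - 11*G*N)
(w(-8)*A(-22, 6))/(-92966) = (2*(-7 - 11*(-22)*6))/(-92966) = (2*(-7 + 1452))*(-1/92966) = (2*1445)*(-1/92966) = 2890*(-1/92966) = -1445/46483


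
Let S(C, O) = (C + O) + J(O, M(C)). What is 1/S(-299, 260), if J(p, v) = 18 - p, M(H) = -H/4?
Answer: -1/281 ≈ -0.0035587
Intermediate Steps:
M(H) = -H/4
S(C, O) = 18 + C (S(C, O) = (C + O) + (18 - O) = 18 + C)
1/S(-299, 260) = 1/(18 - 299) = 1/(-281) = -1/281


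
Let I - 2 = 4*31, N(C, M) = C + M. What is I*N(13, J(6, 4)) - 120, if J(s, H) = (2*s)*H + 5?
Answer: 8196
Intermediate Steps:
J(s, H) = 5 + 2*H*s (J(s, H) = 2*H*s + 5 = 5 + 2*H*s)
I = 126 (I = 2 + 4*31 = 2 + 124 = 126)
I*N(13, J(6, 4)) - 120 = 126*(13 + (5 + 2*4*6)) - 120 = 126*(13 + (5 + 48)) - 120 = 126*(13 + 53) - 120 = 126*66 - 120 = 8316 - 120 = 8196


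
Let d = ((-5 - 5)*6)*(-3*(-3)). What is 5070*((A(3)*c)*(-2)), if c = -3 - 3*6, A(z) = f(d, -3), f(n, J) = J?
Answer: -638820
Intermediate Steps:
d = -540 (d = -10*6*9 = -60*9 = -540)
A(z) = -3
c = -21 (c = -3 - 1*18 = -3 - 18 = -21)
5070*((A(3)*c)*(-2)) = 5070*(-3*(-21)*(-2)) = 5070*(63*(-2)) = 5070*(-126) = -638820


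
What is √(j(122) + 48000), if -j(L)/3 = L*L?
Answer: 6*√93 ≈ 57.862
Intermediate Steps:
j(L) = -3*L² (j(L) = -3*L*L = -3*L²)
√(j(122) + 48000) = √(-3*122² + 48000) = √(-3*14884 + 48000) = √(-44652 + 48000) = √3348 = 6*√93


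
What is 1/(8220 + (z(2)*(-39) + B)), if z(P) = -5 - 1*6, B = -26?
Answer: 1/8623 ≈ 0.00011597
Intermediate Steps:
z(P) = -11 (z(P) = -5 - 6 = -11)
1/(8220 + (z(2)*(-39) + B)) = 1/(8220 + (-11*(-39) - 26)) = 1/(8220 + (429 - 26)) = 1/(8220 + 403) = 1/8623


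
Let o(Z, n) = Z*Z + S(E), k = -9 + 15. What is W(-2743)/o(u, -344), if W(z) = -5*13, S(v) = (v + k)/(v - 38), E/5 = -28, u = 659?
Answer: -5785/38651076 ≈ -0.00014967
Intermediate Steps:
E = -140 (E = 5*(-28) = -140)
k = 6
S(v) = (6 + v)/(-38 + v) (S(v) = (v + 6)/(v - 38) = (6 + v)/(-38 + v))
o(Z, n) = 67/89 + Z**2 (o(Z, n) = Z*Z + (6 - 140)/(-38 - 140) = Z**2 - 134/(-178) = Z**2 - 1/178*(-134) = Z**2 + 67/89 = 67/89 + Z**2)
W(z) = -65
W(-2743)/o(u, -344) = -65/(67/89 + 659**2) = -65/(67/89 + 434281) = -65/38651076/89 = -65*89/38651076 = -5785/38651076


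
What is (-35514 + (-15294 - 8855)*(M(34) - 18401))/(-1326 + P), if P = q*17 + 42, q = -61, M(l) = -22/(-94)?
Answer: -20883255406/109087 ≈ -1.9144e+5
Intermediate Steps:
M(l) = 11/47 (M(l) = -22*(-1/94) = 11/47)
P = -995 (P = -61*17 + 42 = -1037 + 42 = -995)
(-35514 + (-15294 - 8855)*(M(34) - 18401))/(-1326 + P) = (-35514 + (-15294 - 8855)*(11/47 - 18401))/(-1326 - 995) = (-35514 - 24149*(-864836/47))/(-2321) = (-35514 + 20884924564/47)*(-1/2321) = (20883255406/47)*(-1/2321) = -20883255406/109087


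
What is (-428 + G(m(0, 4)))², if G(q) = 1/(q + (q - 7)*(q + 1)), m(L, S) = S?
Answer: 22174681/121 ≈ 1.8326e+5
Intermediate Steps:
G(q) = 1/(q + (1 + q)*(-7 + q)) (G(q) = 1/(q + (-7 + q)*(1 + q)) = 1/(q + (1 + q)*(-7 + q)))
(-428 + G(m(0, 4)))² = (-428 + 1/(-7 + 4² - 5*4))² = (-428 + 1/(-7 + 16 - 20))² = (-428 + 1/(-11))² = (-428 - 1/11)² = (-4709/11)² = 22174681/121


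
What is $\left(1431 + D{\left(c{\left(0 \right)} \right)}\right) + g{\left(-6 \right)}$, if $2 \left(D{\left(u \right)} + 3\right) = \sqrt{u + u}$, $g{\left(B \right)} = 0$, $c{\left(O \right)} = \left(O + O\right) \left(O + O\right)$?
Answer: $1428$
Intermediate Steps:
$c{\left(O \right)} = 4 O^{2}$ ($c{\left(O \right)} = 2 O 2 O = 4 O^{2}$)
$D{\left(u \right)} = -3 + \frac{\sqrt{2} \sqrt{u}}{2}$ ($D{\left(u \right)} = -3 + \frac{\sqrt{u + u}}{2} = -3 + \frac{\sqrt{2 u}}{2} = -3 + \frac{\sqrt{2} \sqrt{u}}{2}$)
$\left(1431 + D{\left(c{\left(0 \right)} \right)}\right) + g{\left(-6 \right)} = \left(1431 - \left(3 - \frac{\sqrt{2} \sqrt{4 \cdot 0^{2}}}{2}\right)\right) + 0 = \left(1431 - \left(3 - \frac{\sqrt{2} \sqrt{4 \cdot 0}}{2}\right)\right) + 0 = \left(1431 - \left(3 - \frac{\sqrt{2} \sqrt{0}}{2}\right)\right) + 0 = \left(1431 - \left(3 - \frac{1}{2} \sqrt{2} \cdot 0\right)\right) + 0 = \left(1431 + \left(-3 + 0\right)\right) + 0 = \left(1431 - 3\right) + 0 = 1428 + 0 = 1428$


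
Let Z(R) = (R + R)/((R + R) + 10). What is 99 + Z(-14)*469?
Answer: 7457/9 ≈ 828.56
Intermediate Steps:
Z(R) = 2*R/(10 + 2*R) (Z(R) = (2*R)/(2*R + 10) = (2*R)/(10 + 2*R) = 2*R/(10 + 2*R))
99 + Z(-14)*469 = 99 - 14/(5 - 14)*469 = 99 - 14/(-9)*469 = 99 - 14*(-1/9)*469 = 99 + (14/9)*469 = 99 + 6566/9 = 7457/9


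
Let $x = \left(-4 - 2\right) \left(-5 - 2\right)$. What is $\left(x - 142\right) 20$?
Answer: $-2000$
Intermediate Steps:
$x = 42$ ($x = \left(-6\right) \left(-7\right) = 42$)
$\left(x - 142\right) 20 = \left(42 - 142\right) 20 = \left(-100\right) 20 = -2000$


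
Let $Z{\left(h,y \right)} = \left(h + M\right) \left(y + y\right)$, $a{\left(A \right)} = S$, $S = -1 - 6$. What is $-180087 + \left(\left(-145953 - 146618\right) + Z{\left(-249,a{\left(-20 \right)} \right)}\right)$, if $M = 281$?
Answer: $-473106$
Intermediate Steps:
$S = -7$ ($S = -1 - 6 = -7$)
$a{\left(A \right)} = -7$
$Z{\left(h,y \right)} = 2 y \left(281 + h\right)$ ($Z{\left(h,y \right)} = \left(h + 281\right) \left(y + y\right) = \left(281 + h\right) 2 y = 2 y \left(281 + h\right)$)
$-180087 + \left(\left(-145953 - 146618\right) + Z{\left(-249,a{\left(-20 \right)} \right)}\right) = -180087 - \left(292571 + 14 \left(281 - 249\right)\right) = -180087 - \left(292571 + 14 \cdot 32\right) = -180087 - 293019 = -473106$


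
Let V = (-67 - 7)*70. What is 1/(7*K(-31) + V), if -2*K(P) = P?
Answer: -2/10143 ≈ -0.00019718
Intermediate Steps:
K(P) = -P/2
V = -5180 (V = -74*70 = -5180)
1/(7*K(-31) + V) = 1/(7*(-1/2*(-31)) - 5180) = 1/(7*(31/2) - 5180) = 1/(217/2 - 5180) = 1/(-10143/2) = -2/10143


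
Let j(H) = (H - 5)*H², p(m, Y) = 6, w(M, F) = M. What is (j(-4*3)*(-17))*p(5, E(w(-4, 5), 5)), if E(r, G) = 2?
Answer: 249696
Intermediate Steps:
j(H) = H²*(-5 + H) (j(H) = (-5 + H)*H² = H²*(-5 + H))
(j(-4*3)*(-17))*p(5, E(w(-4, 5), 5)) = (((-4*3)²*(-5 - 4*3))*(-17))*6 = (((-12)²*(-5 - 12))*(-17))*6 = ((144*(-17))*(-17))*6 = -2448*(-17)*6 = 41616*6 = 249696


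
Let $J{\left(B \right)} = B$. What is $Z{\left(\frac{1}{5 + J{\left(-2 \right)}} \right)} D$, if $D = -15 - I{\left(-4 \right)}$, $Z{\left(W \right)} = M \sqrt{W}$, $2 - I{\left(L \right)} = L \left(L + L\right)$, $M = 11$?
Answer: $55 \sqrt{3} \approx 95.263$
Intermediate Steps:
$I{\left(L \right)} = 2 - 2 L^{2}$ ($I{\left(L \right)} = 2 - L \left(L + L\right) = 2 - L 2 L = 2 - 2 L^{2}$)
$Z{\left(W \right)} = 11 \sqrt{W}$
$D = 15$ ($D = -15 - \left(2 - 2 \left(-4\right)^{2}\right) = -15 - \left(2 - 32\right) = -15 - -30 = -15 + 30 = 15$)
$Z{\left(\frac{1}{5 + J{\left(-2 \right)}} \right)} D = 11 \sqrt{\frac{1}{5 - 2}} \cdot 15 = 11 \sqrt{\frac{1}{3}} \cdot 15 = \frac{11}{\sqrt{3}} \cdot 15 = 11 \frac{\sqrt{3}}{3} \cdot 15 = \frac{11 \sqrt{3}}{3} \cdot 15 = 55 \sqrt{3}$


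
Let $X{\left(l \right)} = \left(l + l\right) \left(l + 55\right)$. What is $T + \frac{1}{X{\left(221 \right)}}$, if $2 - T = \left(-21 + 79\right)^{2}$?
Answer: $- \frac{410137103}{121992} \approx -3362.0$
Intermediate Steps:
$X{\left(l \right)} = 2 l \left(55 + l\right)$
$T = -3362$ ($T = 2 - \left(-21 + 79\right)^{2} = 2 - 58^{2} = 2 - 3364 = -3362$)
$T + \frac{1}{X{\left(221 \right)}} = -3362 + \frac{1}{2 \cdot 221 \left(55 + 221\right)} = -3362 + \frac{1}{2 \cdot 221 \cdot 276} = -3362 + \frac{1}{121992} = - \frac{410137103}{121992}$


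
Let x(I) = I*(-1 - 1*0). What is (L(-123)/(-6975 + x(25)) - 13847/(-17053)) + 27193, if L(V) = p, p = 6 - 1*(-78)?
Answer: 115933967841/4263250 ≈ 27194.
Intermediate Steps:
p = 84 (p = 6 + 78 = 84)
L(V) = 84
x(I) = -I (x(I) = I*(-1 + 0) = I*(-1) = -I)
(L(-123)/(-6975 + x(25)) - 13847/(-17053)) + 27193 = (84/(-6975 - 1*25) - 13847/(-17053)) + 27193 = (84/(-6975 - 25) - 13847*(-1/17053)) + 27193 = (84/(-7000) + 13847/17053) + 27193 = (84*(-1/7000) + 13847/17053) + 27193 = (-3/250 + 13847/17053) + 27193 = 3410591/4263250 + 27193 = 115933967841/4263250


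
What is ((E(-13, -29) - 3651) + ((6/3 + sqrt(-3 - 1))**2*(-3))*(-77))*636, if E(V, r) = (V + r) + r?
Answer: -2367192 + 1175328*I ≈ -2.3672e+6 + 1.1753e+6*I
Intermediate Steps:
E(V, r) = V + 2*r
((E(-13, -29) - 3651) + ((6/3 + sqrt(-3 - 1))**2*(-3))*(-77))*636 = (((-13 + 2*(-29)) - 3651) + ((6/3 + sqrt(-3 - 1))**2*(-3))*(-77))*636 = (((-13 - 58) - 3651) + ((6*(1/3) + sqrt(-4))**2*(-3))*(-77))*636 = ((-71 - 3651) + ((2 + 2*I)**2*(-3))*(-77))*636 = (-3722 - 3*(2 + 2*I)**2*(-77))*636 = (-3722 + 231*(2 + 2*I)**2)*636 = -2367192 + 146916*(2 + 2*I)**2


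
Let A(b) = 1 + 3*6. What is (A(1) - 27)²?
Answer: 64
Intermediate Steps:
A(b) = 19 (A(b) = 1 + 18 = 19)
(A(1) - 27)² = (19 - 27)² = (-8)² = 64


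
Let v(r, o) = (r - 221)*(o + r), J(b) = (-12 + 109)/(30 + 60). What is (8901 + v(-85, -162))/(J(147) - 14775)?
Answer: -7603470/1329653 ≈ -5.7184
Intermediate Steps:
J(b) = 97/90
v(r, o) = (-221 + r)*(o + r)
(8901 + v(-85, -162))/(J(147) - 14775) = (8901 + ((-85)² - 221*(-162) - 221*(-85) - 162*(-85)))/(97/90 - 14775) = (8901 + (7225 + 35802 + 18785 + 13770))/(-1329653/90) = (8901 + 75582)*(-90/1329653) = 84483*(-90/1329653) = -7603470/1329653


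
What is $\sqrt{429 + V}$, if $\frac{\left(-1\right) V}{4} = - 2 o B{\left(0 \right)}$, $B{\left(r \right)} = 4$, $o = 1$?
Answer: $\sqrt{461} \approx 21.471$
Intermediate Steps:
$V = 32$ ($V = - 4 \left(-2\right) 1 \cdot 4 = - 4 \left(\left(-2\right) 4\right) = \left(-4\right) \left(-8\right) = 32$)
$\sqrt{429 + V} = \sqrt{429 + 32} = \sqrt{461}$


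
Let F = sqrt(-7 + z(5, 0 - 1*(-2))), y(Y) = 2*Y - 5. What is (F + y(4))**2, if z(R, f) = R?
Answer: (3 + I*sqrt(2))**2 ≈ 7.0 + 8.4853*I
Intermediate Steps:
y(Y) = -5 + 2*Y
F = I*sqrt(2) (F = sqrt(-7 + 5) = sqrt(-2) = I*sqrt(2) ≈ 1.4142*I)
(F + y(4))**2 = (I*sqrt(2) + (-5 + 2*4))**2 = (I*sqrt(2) + (-5 + 8))**2 = (I*sqrt(2) + 3)**2 = (3 + I*sqrt(2))**2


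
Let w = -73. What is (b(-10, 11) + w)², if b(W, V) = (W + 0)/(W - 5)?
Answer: 47089/9 ≈ 5232.1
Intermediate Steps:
b(W, V) = W/(-5 + W)
(b(-10, 11) + w)² = (-10/(-5 - 10) - 73)² = (-10/(-15) - 73)² = (-10*(-1/15) - 73)² = (⅔ - 73)² = (-217/3)² = 47089/9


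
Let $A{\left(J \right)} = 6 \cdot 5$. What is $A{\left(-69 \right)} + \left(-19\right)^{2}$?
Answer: $391$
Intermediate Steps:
$A{\left(J \right)} = 30$
$A{\left(-69 \right)} + \left(-19\right)^{2} = 30 + \left(-19\right)^{2} = 30 + 361 = 391$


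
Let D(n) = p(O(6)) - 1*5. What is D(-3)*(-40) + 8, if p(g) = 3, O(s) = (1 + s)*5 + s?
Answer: 88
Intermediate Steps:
O(s) = 5 + 6*s (O(s) = (5 + 5*s) + s = 5 + 6*s)
D(n) = -2 (D(n) = 3 - 1*5 = 3 - 5 = -2)
D(-3)*(-40) + 8 = -2*(-40) + 8 = 80 + 8 = 88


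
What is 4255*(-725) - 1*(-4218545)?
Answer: 1133670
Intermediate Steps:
4255*(-725) - 1*(-4218545) = -3084875 + 4218545 = 1133670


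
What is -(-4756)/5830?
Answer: 2378/2915 ≈ 0.81578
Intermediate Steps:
-(-4756)/5830 = -1*(-2378/2915) = 2378/2915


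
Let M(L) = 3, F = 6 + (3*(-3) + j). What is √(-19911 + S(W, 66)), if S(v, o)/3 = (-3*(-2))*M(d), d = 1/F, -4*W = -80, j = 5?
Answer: I*√19857 ≈ 140.91*I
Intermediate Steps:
F = 2 (F = 6 + (3*(-3) + 5) = 6 + (-9 + 5) = 6 - 4 = 2)
W = 20 (W = -¼*(-80) = 20)
d = ½ (d = 1/2 = ½ ≈ 0.50000)
S(v, o) = 54 (S(v, o) = 3*(-3*(-2)*3) = 3*(6*3) = 3*18 = 54)
√(-19911 + S(W, 66)) = √(-19911 + 54) = √(-19857) = I*√19857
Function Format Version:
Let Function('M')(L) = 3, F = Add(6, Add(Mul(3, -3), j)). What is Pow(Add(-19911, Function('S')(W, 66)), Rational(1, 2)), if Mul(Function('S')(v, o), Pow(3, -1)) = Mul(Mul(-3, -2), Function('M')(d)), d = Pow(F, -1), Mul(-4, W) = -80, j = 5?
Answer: Mul(I, Pow(19857, Rational(1, 2))) ≈ Mul(140.91, I)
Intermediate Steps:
F = 2 (F = Add(6, Add(Mul(3, -3), 5)) = Add(6, Add(-9, 5)) = Add(6, -4) = 2)
W = 20 (W = Mul(Rational(-1, 4), -80) = 20)
d = Rational(1, 2) (d = Pow(2, -1) = Rational(1, 2) ≈ 0.50000)
Function('S')(v, o) = 54 (Function('S')(v, o) = Mul(3, Mul(Mul(-3, -2), 3)) = Mul(3, Mul(6, 3)) = Mul(3, 18) = 54)
Pow(Add(-19911, Function('S')(W, 66)), Rational(1, 2)) = Pow(Add(-19911, 54), Rational(1, 2)) = Pow(-19857, Rational(1, 2)) = Mul(I, Pow(19857, Rational(1, 2)))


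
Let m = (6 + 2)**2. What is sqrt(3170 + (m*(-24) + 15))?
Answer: sqrt(1649) ≈ 40.608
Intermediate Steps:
m = 64 (m = 8**2 = 64)
sqrt(3170 + (m*(-24) + 15)) = sqrt(3170 + (64*(-24) + 15)) = sqrt(3170 + (-1536 + 15)) = sqrt(3170 - 1521) = sqrt(1649)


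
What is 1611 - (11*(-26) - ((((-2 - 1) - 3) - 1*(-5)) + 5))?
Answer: 1901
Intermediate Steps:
1611 - (11*(-26) - ((((-2 - 1) - 3) - 1*(-5)) + 5)) = 1611 - (-286 - (((-3 - 3) + 5) + 5)) = 1611 - (-286 - ((-6 + 5) + 5)) = 1611 - (-286 - (-1 + 5)) = 1611 - (-286 - 1*4) = 1611 - (-286 - 4) = 1611 - 1*(-290) = 1611 + 290 = 1901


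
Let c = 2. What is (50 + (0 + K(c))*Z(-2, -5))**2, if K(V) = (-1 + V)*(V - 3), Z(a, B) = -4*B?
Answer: 900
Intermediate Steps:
K(V) = (-1 + V)*(-3 + V)
(50 + (0 + K(c))*Z(-2, -5))**2 = (50 + (0 + (3 + 2**2 - 4*2))*(-4*(-5)))**2 = (50 + (0 + (3 + 4 - 8))*20)**2 = (50 + (0 - 1)*20)**2 = (50 - 1*20)**2 = (50 - 20)**2 = 30**2 = 900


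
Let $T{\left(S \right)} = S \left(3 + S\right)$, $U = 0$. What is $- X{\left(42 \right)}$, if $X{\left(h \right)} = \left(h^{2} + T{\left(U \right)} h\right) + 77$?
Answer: $-1841$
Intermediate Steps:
$X{\left(h \right)} = 77 + h^{2}$ ($X{\left(h \right)} = \left(h^{2} + 0 \left(3 + 0\right) h\right) + 77 = \left(h^{2} + 0 \cdot 3 h\right) + 77 = \left(h^{2} + 0 h\right) + 77 = \left(h^{2} + 0\right) + 77 = h^{2} + 77 = 77 + h^{2}$)
$- X{\left(42 \right)} = - (77 + 42^{2}) = - (77 + 1764) = \left(-1\right) 1841 = -1841$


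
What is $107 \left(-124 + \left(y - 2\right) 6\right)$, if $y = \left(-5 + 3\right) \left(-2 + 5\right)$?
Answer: $-18404$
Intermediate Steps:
$y = -6$ ($y = \left(-2\right) 3 = -6$)
$107 \left(-124 + \left(y - 2\right) 6\right) = 107 \left(-124 + \left(-6 - 2\right) 6\right) = 107 \left(-124 - 48\right) = 107 \left(-172\right) = -18404$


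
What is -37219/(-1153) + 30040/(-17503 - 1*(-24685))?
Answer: 150971489/4140423 ≈ 36.463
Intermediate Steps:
-37219/(-1153) + 30040/(-17503 - 1*(-24685)) = -37219*(-1/1153) + 30040/(-17503 + 24685) = 37219/1153 + 30040/7182 = 37219/1153 + 30040*(1/7182) = 37219/1153 + 15020/3591 = 150971489/4140423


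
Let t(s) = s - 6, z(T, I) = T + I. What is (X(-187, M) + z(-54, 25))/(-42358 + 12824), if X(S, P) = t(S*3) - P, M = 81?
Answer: 677/29534 ≈ 0.022923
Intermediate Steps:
z(T, I) = I + T
t(s) = -6 + s
X(S, P) = -6 - P + 3*S (X(S, P) = (-6 + S*3) - P = (-6 + 3*S) - P = -6 - P + 3*S)
(X(-187, M) + z(-54, 25))/(-42358 + 12824) = ((-6 - 1*81 + 3*(-187)) + (25 - 54))/(-42358 + 12824) = ((-6 - 81 - 561) - 29)/(-29534) = (-648 - 29)*(-1/29534) = -677*(-1/29534) = 677/29534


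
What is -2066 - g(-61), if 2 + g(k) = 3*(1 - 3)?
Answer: -2058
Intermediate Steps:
g(k) = -8 (g(k) = -2 + 3*(1 - 3) = -2 + 3*(-2) = -2 - 6 = -8)
-2066 - g(-61) = -2066 - 1*(-8) = -2066 + 8 = -2058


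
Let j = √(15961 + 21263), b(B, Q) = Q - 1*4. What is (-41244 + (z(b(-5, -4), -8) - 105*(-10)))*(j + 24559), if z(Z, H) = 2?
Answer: -987075328 - 241152*√1034 ≈ -9.9483e+8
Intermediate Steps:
b(B, Q) = -4 + Q (b(B, Q) = Q - 4 = -4 + Q)
j = 6*√1034 (j = √37224 = 6*√1034 ≈ 192.94)
(-41244 + (z(b(-5, -4), -8) - 105*(-10)))*(j + 24559) = (-41244 + (2 - 105*(-10)))*(6*√1034 + 24559) = (-41244 + (2 + 1050))*(24559 + 6*√1034) = (-41244 + 1052)*(24559 + 6*√1034) = -40192*(24559 + 6*√1034) = -987075328 - 241152*√1034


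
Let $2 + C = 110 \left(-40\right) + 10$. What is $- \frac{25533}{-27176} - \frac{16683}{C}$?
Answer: $\frac{2945407}{621651} \approx 4.738$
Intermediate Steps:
$C = -4392$ ($C = -2 + \left(110 \left(-40\right) + 10\right) = -2 + \left(-4400 + 10\right) = -2 - 4390 = -4392$)
$- \frac{25533}{-27176} - \frac{16683}{C} = - \frac{25533}{-27176} - \frac{16683}{-4392} = \left(-25533\right) \left(- \frac{1}{27176}\right) - - \frac{5561}{1464} = \frac{25533}{27176} + \frac{5561}{1464} = \frac{2945407}{621651}$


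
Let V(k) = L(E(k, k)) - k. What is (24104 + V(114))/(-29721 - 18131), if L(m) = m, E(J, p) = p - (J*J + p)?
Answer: -5497/23926 ≈ -0.22975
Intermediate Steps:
E(J, p) = -J**2 (E(J, p) = p - (J**2 + p) = p - (p + J**2) = p + (-p - J**2) = -J**2)
V(k) = -k - k**2 (V(k) = -k**2 - k = -k - k**2)
(24104 + V(114))/(-29721 - 18131) = (24104 + 114*(-1 - 1*114))/(-29721 - 18131) = (24104 + 114*(-1 - 114))/(-47852) = (24104 + 114*(-115))*(-1/47852) = (24104 - 13110)*(-1/47852) = 10994*(-1/47852) = -5497/23926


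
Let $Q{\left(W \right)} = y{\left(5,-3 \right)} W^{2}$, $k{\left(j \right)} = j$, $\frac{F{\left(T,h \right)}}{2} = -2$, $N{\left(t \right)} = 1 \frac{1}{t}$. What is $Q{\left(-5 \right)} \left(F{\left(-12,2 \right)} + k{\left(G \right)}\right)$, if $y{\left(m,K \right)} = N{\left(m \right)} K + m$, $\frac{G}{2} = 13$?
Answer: $2420$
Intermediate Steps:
$N{\left(t \right)} = \frac{1}{t}$
$F{\left(T,h \right)} = -4$ ($F{\left(T,h \right)} = 2 \left(-2\right) = -4$)
$G = 26$ ($G = 2 \cdot 13 = 26$)
$y{\left(m,K \right)} = m + \frac{K}{m}$ ($y{\left(m,K \right)} = \frac{K}{m} + m = m + \frac{K}{m}$)
$Q{\left(W \right)} = \frac{22 W^{2}}{5}$ ($Q{\left(W \right)} = \left(5 - \frac{3}{5}\right) W^{2} = \frac{22 W^{2}}{5}$)
$Q{\left(-5 \right)} \left(F{\left(-12,2 \right)} + k{\left(G \right)}\right) = \frac{22 \left(-5\right)^{2}}{5} \left(-4 + 26\right) = \frac{22}{5} \cdot 25 \cdot 22 = 110 \cdot 22 = 2420$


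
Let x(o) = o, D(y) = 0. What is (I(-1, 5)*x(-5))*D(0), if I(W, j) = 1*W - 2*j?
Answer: 0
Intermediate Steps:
I(W, j) = W - 2*j
(I(-1, 5)*x(-5))*D(0) = ((-1 - 2*5)*(-5))*0 = ((-1 - 10)*(-5))*0 = -11*(-5)*0 = 55*0 = 0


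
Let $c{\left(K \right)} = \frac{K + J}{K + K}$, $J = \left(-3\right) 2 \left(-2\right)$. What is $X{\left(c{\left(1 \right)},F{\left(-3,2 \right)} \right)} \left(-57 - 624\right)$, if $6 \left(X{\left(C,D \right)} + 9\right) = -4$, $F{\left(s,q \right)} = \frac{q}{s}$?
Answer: $6583$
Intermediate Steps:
$J = 12$ ($J = \left(-6\right) \left(-2\right) = 12$)
$c{\left(K \right)} = \frac{12 + K}{2 K}$ ($c{\left(K \right)} = \frac{K + 12}{K + K} = \frac{12 + K}{2 K}$)
$X{\left(C,D \right)} = - \frac{29}{3}$ ($X{\left(C,D \right)} = -9 + \frac{1}{6} \left(-4\right) = -9 - \frac{2}{3} = - \frac{29}{3}$)
$X{\left(c{\left(1 \right)},F{\left(-3,2 \right)} \right)} \left(-57 - 624\right) = - \frac{29 \left(-57 - 624\right)}{3} = \left(- \frac{29}{3}\right) \left(-681\right) = 6583$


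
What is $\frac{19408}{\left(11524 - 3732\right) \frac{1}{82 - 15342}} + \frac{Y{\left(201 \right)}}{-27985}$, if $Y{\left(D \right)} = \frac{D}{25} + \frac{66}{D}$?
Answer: $- \frac{867671755528779}{22828064125} \approx -38009.0$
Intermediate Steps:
$Y{\left(D \right)} = \frac{66}{D} + \frac{D}{25}$ ($Y{\left(D \right)} = D \frac{1}{25} + \frac{66}{D} = \frac{D}{25} + \frac{66}{D} = \frac{66}{D} + \frac{D}{25}$)
$\frac{19408}{\left(11524 - 3732\right) \frac{1}{82 - 15342}} + \frac{Y{\left(201 \right)}}{-27985} = \frac{19408}{\left(11524 - 3732\right) \frac{1}{82 - 15342}} + \frac{\frac{66}{201} + \frac{1}{25} \cdot 201}{-27985} = \frac{19408}{7792 \frac{1}{-15260}} + \left(66 \cdot \frac{1}{201} + \frac{201}{25}\right) \left(- \frac{1}{27985}\right) = \frac{19408}{7792 \left(- \frac{1}{15260}\right)} + \left(\frac{22}{67} + \frac{201}{25}\right) \left(- \frac{1}{27985}\right) = \frac{19408}{- \frac{1948}{3815}} + \frac{14017}{1675} \left(- \frac{1}{27985}\right) = 19408 \left(- \frac{3815}{1948}\right) - \frac{14017}{46874875} = - \frac{18510380}{487} - \frac{14017}{46874875} = - \frac{867671755528779}{22828064125}$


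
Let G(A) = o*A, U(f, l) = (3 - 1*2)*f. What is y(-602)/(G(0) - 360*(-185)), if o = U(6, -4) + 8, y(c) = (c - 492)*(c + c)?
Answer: 164647/8325 ≈ 19.777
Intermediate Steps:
U(f, l) = f (U(f, l) = (3 - 2)*f = 1*f = f)
y(c) = 2*c*(-492 + c) (y(c) = (-492 + c)*(2*c) = 2*c*(-492 + c))
o = 14 (o = 6 + 8 = 14)
G(A) = 14*A
y(-602)/(G(0) - 360*(-185)) = (2*(-602)*(-492 - 602))/(14*0 - 360*(-185)) = (2*(-602)*(-1094))/(0 + 66600) = 1317176/66600 = 1317176*(1/66600) = 164647/8325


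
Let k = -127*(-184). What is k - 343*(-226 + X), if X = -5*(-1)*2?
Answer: 97456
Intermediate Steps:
k = 23368
X = 10 (X = 5*2 = 10)
k - 343*(-226 + X) = 23368 - 343*(-226 + 10) = 23368 - 343*(-216) = 23368 - 1*(-74088) = 23368 + 74088 = 97456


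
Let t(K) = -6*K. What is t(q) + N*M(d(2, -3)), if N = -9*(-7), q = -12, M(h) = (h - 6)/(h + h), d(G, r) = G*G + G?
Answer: 72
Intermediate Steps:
d(G, r) = G + G² (d(G, r) = G² + G = G + G²)
M(h) = (-6 + h)/(2*h) (M(h) = (-6 + h)/((2*h)) = (-6 + h)*(1/(2*h)) = (-6 + h)/(2*h))
N = 63
t(q) + N*M(d(2, -3)) = -6*(-12) + 63*((-6 + 2*(1 + 2))/(2*((2*(1 + 2))))) = 72 + 63*((-6 + 2*3)/(2*((2*3)))) = 72 + 63*((½)*(-6 + 6)/6) = 72 + 63*((½)*(⅙)*0) = 72 + 63*0 = 72 + 0 = 72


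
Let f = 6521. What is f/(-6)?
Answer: -6521/6 ≈ -1086.8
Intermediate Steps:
f/(-6) = 6521/(-6) = 6521*(-1/6) = -6521/6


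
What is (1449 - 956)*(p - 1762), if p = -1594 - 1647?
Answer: -2466479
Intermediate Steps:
p = -3241
(1449 - 956)*(p - 1762) = (1449 - 956)*(-3241 - 1762) = 493*(-5003) = -2466479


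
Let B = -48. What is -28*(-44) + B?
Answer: 1184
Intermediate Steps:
-28*(-44) + B = -28*(-44) - 48 = 1232 - 48 = 1184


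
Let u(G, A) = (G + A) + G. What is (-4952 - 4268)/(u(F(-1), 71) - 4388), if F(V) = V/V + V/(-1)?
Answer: 9220/4313 ≈ 2.1377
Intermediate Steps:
F(V) = 1 - V (F(V) = 1 + V*(-1) = 1 - V)
u(G, A) = A + 2*G (u(G, A) = (A + G) + G = A + 2*G)
(-4952 - 4268)/(u(F(-1), 71) - 4388) = (-4952 - 4268)/((71 + 2*(1 - 1*(-1))) - 4388) = -9220/((71 + 2*(1 + 1)) - 4388) = -9220/((71 + 2*2) - 4388) = -9220/((71 + 4) - 4388) = -9220/(75 - 4388) = -9220/(-4313) = -9220*(-1/4313) = 9220/4313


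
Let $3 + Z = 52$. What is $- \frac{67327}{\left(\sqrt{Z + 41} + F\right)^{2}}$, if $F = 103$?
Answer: $- \frac{720331573}{110649361} + \frac{41608086 \sqrt{10}}{110649361} \approx -5.3209$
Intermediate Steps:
$Z = 49$ ($Z = -3 + 52 = 49$)
$- \frac{67327}{\left(\sqrt{Z + 41} + F\right)^{2}} = - \frac{67327}{\left(\sqrt{49 + 41} + 103\right)^{2}} = - \frac{67327}{\left(\sqrt{90} + 103\right)^{2}} = - \frac{67327}{\left(3 \sqrt{10} + 103\right)^{2}} = - \frac{67327}{\left(103 + 3 \sqrt{10}\right)^{2}}$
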